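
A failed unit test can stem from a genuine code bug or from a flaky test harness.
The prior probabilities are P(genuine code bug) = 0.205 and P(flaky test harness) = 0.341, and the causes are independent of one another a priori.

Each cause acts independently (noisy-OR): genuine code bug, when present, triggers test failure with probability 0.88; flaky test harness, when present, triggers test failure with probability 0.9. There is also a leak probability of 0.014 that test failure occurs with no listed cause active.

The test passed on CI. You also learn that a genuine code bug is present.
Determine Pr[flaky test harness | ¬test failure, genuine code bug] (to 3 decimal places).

Under noisy-OR, P(test failure | causes) = 1 − (1−0.014)·∏(1−qᵢ) over the active causes.
P(¬test failure | genuine code bug) = 0.11832×0.659 + 0.011832×0.341 = 0.077973 + 0.004035 = 0.082008
Restricting to configurations with flaky test harness present: 0.011832×0.341 = 0.004035.
Hence the posterior is 0.004035/0.082008 ≈ 0.049.

Pr[flaky test harness | ¬test failure, genuine code bug] ≈ 0.049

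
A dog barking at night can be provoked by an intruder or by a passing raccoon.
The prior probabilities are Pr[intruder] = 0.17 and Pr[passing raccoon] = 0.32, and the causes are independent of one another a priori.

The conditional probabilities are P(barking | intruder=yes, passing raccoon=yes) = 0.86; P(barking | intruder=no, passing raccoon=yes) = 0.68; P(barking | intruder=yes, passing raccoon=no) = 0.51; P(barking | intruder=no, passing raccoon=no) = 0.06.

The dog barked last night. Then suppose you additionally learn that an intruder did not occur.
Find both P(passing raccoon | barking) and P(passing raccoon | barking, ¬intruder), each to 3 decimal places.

Enumerate the 4 (intruder, passing raccoon) configurations and weight by the priors:
  P(barking) = 0.06·0.83·0.68 + 0.68·0.83·0.32 + 0.51·0.17·0.68 + 0.86·0.17·0.32
        = 0.033864 + 0.180608 + 0.058956 + 0.046784 = 0.320212
The terms with passing raccoon present sum to 0.227392, so
  P(passing raccoon | barking) = 0.227392 / 0.320212 ≈ 0.710

Now also conditioning on intruder≠true:
Weight on passing raccoon=true, given the evidence: 0.68·0.32 = 0.217600
Denominator P(barking | ¬intruder): 0.06·0.68 + 0.68·0.32 = 0.258400
Posterior = 0.217600 / 0.258400 ≈ 0.842

P(passing raccoon | barking) ≈ 0.710; P(passing raccoon | barking, ¬intruder) ≈ 0.842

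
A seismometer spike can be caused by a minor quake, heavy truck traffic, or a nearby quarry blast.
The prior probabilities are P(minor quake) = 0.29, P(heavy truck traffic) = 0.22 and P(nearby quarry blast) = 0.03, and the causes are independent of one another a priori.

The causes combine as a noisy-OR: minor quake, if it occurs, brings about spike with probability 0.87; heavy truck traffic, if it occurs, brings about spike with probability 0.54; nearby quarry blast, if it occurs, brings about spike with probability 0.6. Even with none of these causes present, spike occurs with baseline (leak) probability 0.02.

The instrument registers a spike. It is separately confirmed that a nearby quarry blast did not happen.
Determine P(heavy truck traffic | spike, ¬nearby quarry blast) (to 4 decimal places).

Under noisy-OR, P(spike | causes) = 1 − (1−0.02)·∏(1−qᵢ) over the active causes.
Weight on heavy truck traffic=true, given the evidence: 0.085785 + 0.060061 = 0.145846
The normalizing constant is 0.02·0.71·0.78 + 0.5492·0.71·0.22 + 0.8726·0.29·0.78 + 0.941396·0.29·0.22 = 0.354304
Posterior = 0.145846 / 0.354304 ≈ 0.4116

P(heavy truck traffic | spike, ¬nearby quarry blast) ≈ 0.4116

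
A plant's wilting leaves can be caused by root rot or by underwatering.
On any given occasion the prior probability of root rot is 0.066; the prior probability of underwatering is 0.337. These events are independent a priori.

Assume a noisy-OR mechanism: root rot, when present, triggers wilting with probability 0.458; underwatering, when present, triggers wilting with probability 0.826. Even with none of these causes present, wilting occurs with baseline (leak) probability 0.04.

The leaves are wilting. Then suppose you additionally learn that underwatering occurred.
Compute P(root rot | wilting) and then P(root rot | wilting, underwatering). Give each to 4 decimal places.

P(root rot | wilting) ≈ 0.1256; P(root rot | wilting, underwatering) ≈ 0.0716

Under noisy-OR, P(wilting | causes) = 1 − (1−0.04)·∏(1−qᵢ) over the active causes.
P(wilting) = 0.04*0.934*0.663 + 0.83296*0.934*0.337 + 0.47968*0.066*0.663 + 0.909464*0.066*0.337 = 0.024770 + 0.262181 + 0.020990 + 0.020228 = 0.328169
The root rot-present share is 0.020990 + 0.020228 = 0.041218.
Hence the posterior is 0.041218/0.328169 ≈ 0.1256.

With the extra evidence:
Sum P(wilting|·) weighted by the priors over both values of root rot:
  P(wilting | underwatering) = 0.83296·0.934 + 0.909464·0.066
        = 0.777985 + 0.060025 = 0.838010
The terms with root rot present sum to 0.060025, so
  P(root rot | wilting, underwatering) = 0.060025 / 0.838010 ≈ 0.0716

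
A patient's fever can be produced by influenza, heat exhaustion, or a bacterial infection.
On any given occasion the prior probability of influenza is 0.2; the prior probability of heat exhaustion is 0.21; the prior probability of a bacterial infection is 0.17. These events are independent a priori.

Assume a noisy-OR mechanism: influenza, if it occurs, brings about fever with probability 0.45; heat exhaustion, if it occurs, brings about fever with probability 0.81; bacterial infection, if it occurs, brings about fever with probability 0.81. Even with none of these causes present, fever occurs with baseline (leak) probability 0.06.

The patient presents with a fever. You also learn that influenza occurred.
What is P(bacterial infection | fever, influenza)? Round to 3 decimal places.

Under noisy-OR, P(fever | causes) = 1 − (1−0.06)·∏(1−qᵢ) over the active causes.
Weight on bacterial infection=true, given the evidence: 0.121108 + 0.035034 = 0.156142
The normalizing constant is 0.483×0.79×0.83 + 0.90177×0.79×0.17 + 0.90177×0.21×0.83 + 0.981336×0.21×0.17 = 0.630024
Posterior = 0.156142 / 0.630024 ≈ 0.248

P(bacterial infection | fever, influenza) ≈ 0.248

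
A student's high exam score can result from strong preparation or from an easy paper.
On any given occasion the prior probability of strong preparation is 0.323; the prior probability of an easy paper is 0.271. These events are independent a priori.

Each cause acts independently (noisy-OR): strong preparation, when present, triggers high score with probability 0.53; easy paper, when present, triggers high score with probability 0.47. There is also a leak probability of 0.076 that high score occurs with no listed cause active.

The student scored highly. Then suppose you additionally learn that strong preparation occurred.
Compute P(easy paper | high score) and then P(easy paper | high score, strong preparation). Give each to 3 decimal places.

P(easy paper | high score) ≈ 0.485; P(easy paper | high score, strong preparation) ≈ 0.336

Under noisy-OR, P(high score | causes) = 1 − (1−0.076)·∏(1−qᵢ) over the active causes.
For the numerator, keep only easy paper=true terms: 0.093620 + 0.067386 = 0.161006
Denominator P(high score): 0.076×0.677×0.729 + 0.51028×0.677×0.271 + 0.56572×0.323×0.729 + 0.769832×0.323×0.271 = 0.331723
Posterior = 0.161006 / 0.331723 ≈ 0.485

Now condition on the additional information:
P(high score | strong preparation) = 0.56572·0.729 + 0.769832·0.271 = 0.412410 + 0.208624 = 0.621034
Of this, 0.208624 comes from 0.769832·0.271 (the easy paper=true cases).
So P(easy paper | high score, strong preparation) = 0.208624/0.621034 ≈ 0.336.
Conditioning on strong preparation lowers the posterior on easy paper: the classic explaining-away effect in a common-effect structure.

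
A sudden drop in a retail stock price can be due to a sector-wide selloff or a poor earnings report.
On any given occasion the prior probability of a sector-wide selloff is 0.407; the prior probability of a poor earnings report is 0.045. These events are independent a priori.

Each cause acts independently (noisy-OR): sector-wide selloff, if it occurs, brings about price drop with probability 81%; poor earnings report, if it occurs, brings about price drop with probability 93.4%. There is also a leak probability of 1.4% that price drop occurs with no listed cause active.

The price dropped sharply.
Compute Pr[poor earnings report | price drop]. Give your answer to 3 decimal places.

Under noisy-OR, P(price drop | causes) = 1 − (1−0.014)·∏(1−qᵢ) over the active causes.
By total probability over the 4 (sector-wide selloff, poor earnings report) configurations:
  P(price drop) = 0.014·0.593·0.955 + 0.934924·0.593·0.045 + 0.81266·0.407·0.955 + 0.987636·0.407·0.045
        = 0.007928 + 0.024948 + 0.315869 + 0.018089 = 0.366834
Keeping only the poor earnings report-present terms gives 0.043037, so
  P(poor earnings report | price drop) = 0.043037 / 0.366834 ≈ 0.117

Pr[poor earnings report | price drop] ≈ 0.117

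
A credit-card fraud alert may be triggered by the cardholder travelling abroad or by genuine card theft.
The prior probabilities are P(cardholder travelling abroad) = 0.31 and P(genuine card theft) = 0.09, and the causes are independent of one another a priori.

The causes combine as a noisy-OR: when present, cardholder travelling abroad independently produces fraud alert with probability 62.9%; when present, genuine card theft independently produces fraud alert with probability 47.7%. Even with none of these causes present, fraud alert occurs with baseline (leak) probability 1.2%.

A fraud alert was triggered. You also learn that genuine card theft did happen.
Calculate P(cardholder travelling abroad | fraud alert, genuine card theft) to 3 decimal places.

Under noisy-OR, P(fraud alert | causes) = 1 − (1−0.012)·∏(1−qᵢ) over the active causes.
P(fraud alert | genuine card theft) = 0.483276×0.69 + 0.808295×0.31 = 0.333460 + 0.250571 = 0.584031
The cardholder travelling abroad-present share is 0.808295×0.31 = 0.250571.
P(cardholder travelling abroad | fraud alert, genuine card theft) = 0.250571 / 0.584031 ≈ 0.429

P(cardholder travelling abroad | fraud alert, genuine card theft) ≈ 0.429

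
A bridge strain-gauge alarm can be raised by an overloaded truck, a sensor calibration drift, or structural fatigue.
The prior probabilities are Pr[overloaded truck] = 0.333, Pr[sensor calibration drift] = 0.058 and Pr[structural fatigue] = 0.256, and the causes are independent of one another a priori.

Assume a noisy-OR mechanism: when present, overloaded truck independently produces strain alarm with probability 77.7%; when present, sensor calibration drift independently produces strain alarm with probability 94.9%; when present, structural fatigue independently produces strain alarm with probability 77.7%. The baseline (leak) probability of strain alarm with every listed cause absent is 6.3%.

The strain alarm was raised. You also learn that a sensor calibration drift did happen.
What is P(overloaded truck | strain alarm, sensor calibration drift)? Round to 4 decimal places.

Under noisy-OR, P(strain alarm | causes) = 1 − (1−0.063)·∏(1−qᵢ) over the active causes.
Weight on overloaded truck=true, given the evidence: 0.245112 + 0.085045 = 0.330157
Denominator P(strain alarm | sensor calibration drift): 0.952213*0.667*0.744 + 0.989343*0.667*0.256 + 0.989343*0.333*0.744 + 0.997624*0.333*0.256 = 0.971623
Posterior = 0.330157 / 0.971623 ≈ 0.3398

P(overloaded truck | strain alarm, sensor calibration drift) ≈ 0.3398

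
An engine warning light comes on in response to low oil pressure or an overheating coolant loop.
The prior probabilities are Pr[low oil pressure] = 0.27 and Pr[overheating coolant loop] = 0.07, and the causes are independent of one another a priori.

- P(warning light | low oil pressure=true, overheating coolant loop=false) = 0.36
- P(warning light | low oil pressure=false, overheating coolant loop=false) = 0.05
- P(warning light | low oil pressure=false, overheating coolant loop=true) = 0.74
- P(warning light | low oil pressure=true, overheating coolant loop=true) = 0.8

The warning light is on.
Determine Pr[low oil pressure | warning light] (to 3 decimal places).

P(warning light) = 0.05·0.73·0.93 + 0.74·0.73·0.07 + 0.36·0.27·0.93 + 0.8·0.27·0.07 = 0.033945 + 0.037814 + 0.090396 + 0.015120 = 0.177275
Restricting to configurations with low oil pressure present: 0.090396 + 0.015120 = 0.105516.
P(low oil pressure | warning light) = 0.105516 / 0.177275 ≈ 0.595

Pr[low oil pressure | warning light] ≈ 0.595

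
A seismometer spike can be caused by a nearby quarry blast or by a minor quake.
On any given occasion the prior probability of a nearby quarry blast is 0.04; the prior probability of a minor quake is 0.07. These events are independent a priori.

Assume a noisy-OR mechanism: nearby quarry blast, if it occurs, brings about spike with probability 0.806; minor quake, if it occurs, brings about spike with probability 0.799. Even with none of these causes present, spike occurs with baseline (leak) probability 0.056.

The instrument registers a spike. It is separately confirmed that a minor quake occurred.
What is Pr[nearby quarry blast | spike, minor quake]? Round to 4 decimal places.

Pr[nearby quarry blast | spike, minor quake] ≈ 0.0472

Under noisy-OR, P(spike | causes) = 1 − (1−0.056)·∏(1−qᵢ) over the active causes.
Sum P(spike|·) weighted by the priors over both values of nearby quarry blast:
  P(spike | minor quake) = 0.810256*0.96 + 0.96319*0.04
        = 0.777846 + 0.038528 = 0.816374
Keeping only the nearby quarry blast-present terms gives 0.038528, so
  P(nearby quarry blast | spike, minor quake) = 0.038528 / 0.816374 ≈ 0.0472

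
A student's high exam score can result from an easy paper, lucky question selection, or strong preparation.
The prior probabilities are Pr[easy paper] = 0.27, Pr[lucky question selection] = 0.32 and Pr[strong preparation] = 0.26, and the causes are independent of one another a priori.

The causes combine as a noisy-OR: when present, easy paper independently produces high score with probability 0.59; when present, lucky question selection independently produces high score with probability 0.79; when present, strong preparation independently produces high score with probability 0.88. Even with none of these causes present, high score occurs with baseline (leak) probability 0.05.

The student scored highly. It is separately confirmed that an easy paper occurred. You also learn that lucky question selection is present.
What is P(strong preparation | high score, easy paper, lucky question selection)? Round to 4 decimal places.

P(strong preparation | high score, easy paper, lucky question selection) ≈ 0.2748

Under noisy-OR, P(high score | causes) = 1 − (1−0.05)·∏(1−qᵢ) over the active causes.
P(high score | easy paper, lucky question selection) = 0.918205×0.74 + 0.990185×0.26 = 0.679472 + 0.257448 = 0.936920
The strong preparation-present share is 0.990185×0.26 = 0.257448.
So P(strong preparation | high score, easy paper, lucky question selection) = 0.257448/0.936920 ≈ 0.2748.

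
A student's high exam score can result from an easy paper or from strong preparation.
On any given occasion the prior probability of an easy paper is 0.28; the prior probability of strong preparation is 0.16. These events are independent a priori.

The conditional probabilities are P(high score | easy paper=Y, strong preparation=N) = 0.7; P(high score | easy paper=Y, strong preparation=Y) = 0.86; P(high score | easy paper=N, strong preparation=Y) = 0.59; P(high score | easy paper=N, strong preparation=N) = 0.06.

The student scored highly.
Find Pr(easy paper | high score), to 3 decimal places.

Pr(easy paper | high score) ≈ 0.661

Numerator (weight on configurations with easy paper): 0.164640 + 0.038528 = 0.203168
The normalizing constant is 0.06×0.72×0.84 + 0.59×0.72×0.16 + 0.7×0.28×0.84 + 0.86×0.28×0.16 = 0.307424
P(easy paper | high score) = 0.203168/0.307424 ≈ 0.661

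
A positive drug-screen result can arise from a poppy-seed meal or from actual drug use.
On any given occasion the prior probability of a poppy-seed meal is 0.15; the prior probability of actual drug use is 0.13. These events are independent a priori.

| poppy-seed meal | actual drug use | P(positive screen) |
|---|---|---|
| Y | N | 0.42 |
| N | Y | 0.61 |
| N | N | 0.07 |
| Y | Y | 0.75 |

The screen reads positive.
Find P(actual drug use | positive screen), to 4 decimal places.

P(actual drug use | positive screen) ≈ 0.4349

Sum P(positive screen|·) weighted by the priors over the 4 (poppy-seed meal, actual drug use) configurations:
  P(positive screen) = 0.07×0.85×0.87 + 0.61×0.85×0.13 + 0.42×0.15×0.87 + 0.75×0.15×0.13
        = 0.051765 + 0.067405 + 0.054810 + 0.014625 = 0.188605
The terms with actual drug use present sum to 0.082030, so
  P(actual drug use | positive screen) = 0.082030 / 0.188605 ≈ 0.4349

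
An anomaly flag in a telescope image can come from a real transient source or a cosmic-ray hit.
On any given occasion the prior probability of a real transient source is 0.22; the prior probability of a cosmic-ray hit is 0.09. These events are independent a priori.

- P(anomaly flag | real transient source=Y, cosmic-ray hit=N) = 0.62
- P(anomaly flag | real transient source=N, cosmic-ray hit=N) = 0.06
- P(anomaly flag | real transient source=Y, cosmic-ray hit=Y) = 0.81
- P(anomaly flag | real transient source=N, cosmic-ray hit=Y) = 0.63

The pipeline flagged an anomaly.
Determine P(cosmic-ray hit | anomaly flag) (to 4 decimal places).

P(cosmic-ray hit | anomaly flag) ≈ 0.2655

Enumerate the 4 (real transient source, cosmic-ray hit) configurations and weight by the priors:
  P(anomaly flag) = 0.06×0.78×0.91 + 0.63×0.78×0.09 + 0.62×0.22×0.91 + 0.81×0.22×0.09
        = 0.042588 + 0.044226 + 0.124124 + 0.016038 = 0.226976
Configurations with cosmic-ray hit contribute 0.060264, so
  P(cosmic-ray hit | anomaly flag) = 0.060264 / 0.226976 ≈ 0.2655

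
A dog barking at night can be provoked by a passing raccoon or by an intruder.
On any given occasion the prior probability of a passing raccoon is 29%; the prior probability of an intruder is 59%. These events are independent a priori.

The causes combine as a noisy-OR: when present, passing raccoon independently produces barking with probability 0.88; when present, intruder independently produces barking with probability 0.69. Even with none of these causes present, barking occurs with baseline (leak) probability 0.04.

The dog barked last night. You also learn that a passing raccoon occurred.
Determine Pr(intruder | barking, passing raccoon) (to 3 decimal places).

Under noisy-OR, P(barking | causes) = 1 − (1−0.04)·∏(1−qᵢ) over the active causes.
Weight on intruder=true, given the evidence: 0.964288×0.59 = 0.568930
The normalizing constant is 0.8848×0.41 + 0.964288×0.59 = 0.931698
Posterior = 0.568930 / 0.931698 ≈ 0.611

Pr(intruder | barking, passing raccoon) ≈ 0.611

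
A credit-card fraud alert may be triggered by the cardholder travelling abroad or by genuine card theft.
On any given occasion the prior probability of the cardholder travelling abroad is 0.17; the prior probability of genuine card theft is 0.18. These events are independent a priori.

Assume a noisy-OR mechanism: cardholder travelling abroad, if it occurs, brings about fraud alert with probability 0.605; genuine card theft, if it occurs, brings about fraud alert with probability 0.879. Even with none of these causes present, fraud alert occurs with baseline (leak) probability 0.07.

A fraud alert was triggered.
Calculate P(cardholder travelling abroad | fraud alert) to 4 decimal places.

P(cardholder travelling abroad | fraud alert) ≈ 0.3945

Under noisy-OR, P(fraud alert | causes) = 1 − (1−0.07)·∏(1−qᵢ) over the active causes.
For the numerator, keep only cardholder travelling abroad=true terms: 0.088191 + 0.029240 = 0.117431
Denominator P(fraud alert): 0.07×0.83×0.82 + 0.88747×0.83×0.18 + 0.63265×0.17×0.82 + 0.955551×0.17×0.18 = 0.297661
P(cardholder travelling abroad | fraud alert) = 0.117431/0.297661 ≈ 0.3945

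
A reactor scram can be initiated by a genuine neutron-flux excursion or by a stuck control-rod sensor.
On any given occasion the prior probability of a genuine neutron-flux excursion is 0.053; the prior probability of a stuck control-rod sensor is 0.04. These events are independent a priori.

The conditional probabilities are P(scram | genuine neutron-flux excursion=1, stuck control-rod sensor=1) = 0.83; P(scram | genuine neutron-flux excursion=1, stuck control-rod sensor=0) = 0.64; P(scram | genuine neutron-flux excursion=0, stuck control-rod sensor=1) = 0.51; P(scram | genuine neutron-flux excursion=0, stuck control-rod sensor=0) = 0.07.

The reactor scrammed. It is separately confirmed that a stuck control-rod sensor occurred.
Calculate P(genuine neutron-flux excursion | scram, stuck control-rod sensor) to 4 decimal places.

P(genuine neutron-flux excursion | scram, stuck control-rod sensor) ≈ 0.0835

Enumerate both values of genuine neutron-flux excursion and weight by the priors:
  P(scram | stuck control-rod sensor) = 0.51*0.947 + 0.83*0.053
        = 0.482970 + 0.043990 = 0.526960
The terms with genuine neutron-flux excursion present sum to 0.043990, so
  P(genuine neutron-flux excursion | scram, stuck control-rod sensor) = 0.043990 / 0.526960 ≈ 0.0835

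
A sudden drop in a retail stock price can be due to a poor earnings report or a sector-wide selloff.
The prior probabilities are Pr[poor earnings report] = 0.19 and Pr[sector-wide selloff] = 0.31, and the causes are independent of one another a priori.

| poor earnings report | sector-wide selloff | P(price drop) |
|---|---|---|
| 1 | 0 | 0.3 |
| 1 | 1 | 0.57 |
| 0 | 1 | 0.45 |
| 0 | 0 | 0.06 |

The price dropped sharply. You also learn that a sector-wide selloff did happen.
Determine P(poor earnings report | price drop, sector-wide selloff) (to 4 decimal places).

P(poor earnings report | price drop, sector-wide selloff) ≈ 0.2291

Numerator (weight on configurations with poor earnings report): 0.57·0.19 = 0.108300
The normalizing constant is 0.45·0.81 + 0.57·0.19 = 0.472800
Posterior = 0.108300 / 0.472800 ≈ 0.2291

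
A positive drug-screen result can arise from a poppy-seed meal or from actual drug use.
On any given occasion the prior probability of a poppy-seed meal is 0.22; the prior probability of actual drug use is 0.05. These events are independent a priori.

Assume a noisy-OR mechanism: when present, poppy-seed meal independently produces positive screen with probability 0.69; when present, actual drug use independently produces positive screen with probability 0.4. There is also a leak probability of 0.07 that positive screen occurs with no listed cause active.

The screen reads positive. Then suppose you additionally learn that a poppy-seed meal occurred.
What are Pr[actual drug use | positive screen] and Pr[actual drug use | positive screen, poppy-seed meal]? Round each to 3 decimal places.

Under noisy-OR, P(positive screen | causes) = 1 − (1−0.07)·∏(1−qᵢ) over the active causes.
Enumerate the 4 (poppy-seed meal, actual drug use) configurations and weight by the priors:
  P(positive screen) = 0.07×0.78×0.95 + 0.442×0.78×0.05 + 0.7117×0.22×0.95 + 0.82702×0.22×0.05
        = 0.051870 + 0.017238 + 0.148745 + 0.009097 = 0.226950
Keeping only the actual drug use-present terms gives 0.026335, so
  P(actual drug use | positive screen) = 0.026335 / 0.226950 ≈ 0.116

With the extra evidence:
P(positive screen | poppy-seed meal) = 0.7117·0.95 + 0.82702·0.05 = 0.676115 + 0.041351 = 0.717466
Restricting to configurations with actual drug use present: 0.82702·0.05 = 0.041351.
So P(actual drug use | positive screen, poppy-seed meal) = 0.041351/0.717466 ≈ 0.058.

Pr[actual drug use | positive screen] ≈ 0.116; Pr[actual drug use | positive screen, poppy-seed meal] ≈ 0.058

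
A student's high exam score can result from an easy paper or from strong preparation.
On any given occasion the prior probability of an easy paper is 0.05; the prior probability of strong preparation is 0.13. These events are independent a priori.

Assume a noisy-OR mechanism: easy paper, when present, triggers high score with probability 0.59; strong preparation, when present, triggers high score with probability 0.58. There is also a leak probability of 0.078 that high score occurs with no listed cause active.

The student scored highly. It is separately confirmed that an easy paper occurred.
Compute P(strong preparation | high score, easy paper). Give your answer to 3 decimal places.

Under noisy-OR, P(high score | causes) = 1 − (1−0.078)·∏(1−qᵢ) over the active causes.
Enumerate both values of strong preparation and weight by the priors:
  P(high score | easy paper) = 0.62198×0.87 + 0.841232×0.13
        = 0.541123 + 0.109360 = 0.650483
The terms with strong preparation present sum to 0.109360, so
  P(strong preparation | high score, easy paper) = 0.109360 / 0.650483 ≈ 0.168

P(strong preparation | high score, easy paper) ≈ 0.168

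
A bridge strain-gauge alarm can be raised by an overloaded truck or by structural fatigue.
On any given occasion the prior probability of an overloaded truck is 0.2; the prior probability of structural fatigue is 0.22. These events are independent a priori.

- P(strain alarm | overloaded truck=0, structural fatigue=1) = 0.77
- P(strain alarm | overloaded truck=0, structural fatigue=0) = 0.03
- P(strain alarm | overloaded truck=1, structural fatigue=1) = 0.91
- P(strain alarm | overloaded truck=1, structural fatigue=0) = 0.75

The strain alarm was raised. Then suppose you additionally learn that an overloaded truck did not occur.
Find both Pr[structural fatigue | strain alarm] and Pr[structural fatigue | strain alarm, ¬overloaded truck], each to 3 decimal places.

By total probability over the 4 (overloaded truck, structural fatigue) configurations:
  P(strain alarm) = 0.03×0.8×0.78 + 0.77×0.8×0.22 + 0.75×0.2×0.78 + 0.91×0.2×0.22
        = 0.018720 + 0.135520 + 0.117000 + 0.040040 = 0.311280
The terms with structural fatigue present sum to 0.175560, so
  P(structural fatigue | strain alarm) = 0.175560 / 0.311280 ≈ 0.564

With the extra evidence:
Enumerate both values of structural fatigue and weight by the priors:
  P(strain alarm | ¬overloaded truck) = 0.03·0.78 + 0.77·0.22
        = 0.023400 + 0.169400 = 0.192800
Configurations with structural fatigue contribute 0.169400, so
  P(structural fatigue | strain alarm, ¬overloaded truck) = 0.169400 / 0.192800 ≈ 0.879

Pr[structural fatigue | strain alarm] ≈ 0.564; Pr[structural fatigue | strain alarm, ¬overloaded truck] ≈ 0.879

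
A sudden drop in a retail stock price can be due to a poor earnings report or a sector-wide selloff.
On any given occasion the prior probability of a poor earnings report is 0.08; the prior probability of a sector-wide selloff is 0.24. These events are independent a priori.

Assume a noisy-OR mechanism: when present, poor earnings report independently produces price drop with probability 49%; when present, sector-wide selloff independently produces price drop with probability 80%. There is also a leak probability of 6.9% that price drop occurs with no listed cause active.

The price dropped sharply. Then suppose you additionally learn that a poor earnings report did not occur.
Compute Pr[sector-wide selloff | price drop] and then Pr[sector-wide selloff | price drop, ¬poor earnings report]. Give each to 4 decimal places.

Under noisy-OR, P(price drop | causes) = 1 − (1−0.069)·∏(1−qᵢ) over the active causes.
P(price drop) = 0.069×0.92×0.76 + 0.8138×0.92×0.24 + 0.52519×0.08×0.76 + 0.905038×0.08×0.24 = 0.048245 + 0.179687 + 0.031932 + 0.017377 = 0.277241
Of this, 0.197064 comes from 0.179687 + 0.017377 (the sector-wide selloff=true cases).
So P(sector-wide selloff | price drop) = 0.197064/0.277241 ≈ 0.7108.

Now also conditioning on poor earnings report≠true:
P(price drop | ¬poor earnings report) = 0.069·0.76 + 0.8138·0.24 = 0.052440 + 0.195312 = 0.247752
Of this, 0.195312 comes from 0.8138·0.24 (the sector-wide selloff=true cases).
P(sector-wide selloff | price drop, ¬poor earnings report) = 0.195312 / 0.247752 ≈ 0.7883

Pr[sector-wide selloff | price drop] ≈ 0.7108; Pr[sector-wide selloff | price drop, ¬poor earnings report] ≈ 0.7883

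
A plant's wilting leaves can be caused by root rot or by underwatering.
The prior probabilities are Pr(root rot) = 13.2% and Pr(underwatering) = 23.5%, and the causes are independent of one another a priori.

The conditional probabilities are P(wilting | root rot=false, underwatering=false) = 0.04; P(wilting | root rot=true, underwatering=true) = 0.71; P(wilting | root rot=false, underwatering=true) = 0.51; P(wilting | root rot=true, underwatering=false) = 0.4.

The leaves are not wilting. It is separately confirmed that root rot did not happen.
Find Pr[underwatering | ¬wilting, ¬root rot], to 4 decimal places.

Pr[underwatering | ¬wilting, ¬root rot] ≈ 0.1355

Weight on underwatering=true, given the evidence: 0.49×0.235 = 0.115150
Normalizer over all consistent configurations: 0.96×0.765 + 0.49×0.235 = 0.849550
Posterior = 0.115150 / 0.849550 ≈ 0.1355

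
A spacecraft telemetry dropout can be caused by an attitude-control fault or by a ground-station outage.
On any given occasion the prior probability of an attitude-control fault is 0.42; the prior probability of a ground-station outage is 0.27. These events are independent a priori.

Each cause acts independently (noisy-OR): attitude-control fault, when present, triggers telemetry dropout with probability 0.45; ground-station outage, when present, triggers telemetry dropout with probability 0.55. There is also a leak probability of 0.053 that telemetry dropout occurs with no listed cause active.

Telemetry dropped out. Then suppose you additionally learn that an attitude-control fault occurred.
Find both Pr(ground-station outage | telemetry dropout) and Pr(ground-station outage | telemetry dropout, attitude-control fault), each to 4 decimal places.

Under noisy-OR, P(telemetry dropout | causes) = 1 − (1−0.053)·∏(1−qᵢ) over the active causes.
P(telemetry dropout) = 0.053×0.58×0.73 + 0.57385×0.58×0.27 + 0.47915×0.42×0.73 + 0.765618×0.42×0.27 = 0.022440 + 0.089865 + 0.146907 + 0.086821 = 0.346033
The ground-station outage-present share is 0.089865 + 0.086821 = 0.176686.
So P(ground-station outage | telemetry dropout) = 0.176686/0.346033 ≈ 0.5106.

Now also conditioning on attitude-control fault=true:
Enumerate both values of ground-station outage and weight by the priors:
  P(telemetry dropout | attitude-control fault) = 0.47915*0.73 + 0.765618*0.27
        = 0.349780 + 0.206717 = 0.556497
Configurations with ground-station outage contribute 0.206717, so
  P(ground-station outage | telemetry dropout, attitude-control fault) = 0.206717 / 0.556497 ≈ 0.3715
This is intercausal reasoning (explaining away): once attitude-control fault accounts for the telemetry dropout, ground-station outage becomes less likely.

Pr(ground-station outage | telemetry dropout) ≈ 0.5106; Pr(ground-station outage | telemetry dropout, attitude-control fault) ≈ 0.3715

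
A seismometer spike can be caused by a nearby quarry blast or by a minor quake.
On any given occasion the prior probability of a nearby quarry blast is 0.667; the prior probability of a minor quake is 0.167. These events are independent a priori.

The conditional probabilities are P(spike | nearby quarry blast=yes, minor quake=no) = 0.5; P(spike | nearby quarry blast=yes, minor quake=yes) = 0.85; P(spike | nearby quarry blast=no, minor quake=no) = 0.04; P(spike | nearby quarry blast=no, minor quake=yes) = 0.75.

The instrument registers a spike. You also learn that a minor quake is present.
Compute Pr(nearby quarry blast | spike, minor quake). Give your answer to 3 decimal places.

P(spike | minor quake) = 0.75×0.333 + 0.85×0.667 = 0.249750 + 0.566950 = 0.816700
The nearby quarry blast-present share is 0.85×0.667 = 0.566950.
Hence the posterior is 0.566950/0.816700 ≈ 0.694.

Pr(nearby quarry blast | spike, minor quake) ≈ 0.694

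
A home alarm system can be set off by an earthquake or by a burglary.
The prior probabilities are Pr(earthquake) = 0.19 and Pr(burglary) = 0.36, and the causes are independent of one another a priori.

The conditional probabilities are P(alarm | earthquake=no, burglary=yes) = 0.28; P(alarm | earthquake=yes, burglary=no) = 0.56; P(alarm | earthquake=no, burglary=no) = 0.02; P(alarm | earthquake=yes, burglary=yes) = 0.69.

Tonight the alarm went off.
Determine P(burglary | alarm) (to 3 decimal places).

P(burglary | alarm) ≈ 0.622

For the numerator, keep only burglary=true terms: 0.081648 + 0.047196 = 0.128844
Normalizer over all consistent configurations: 0.02×0.81×0.64 + 0.28×0.81×0.36 + 0.56×0.19×0.64 + 0.69×0.19×0.36 = 0.207308
Posterior = 0.128844 / 0.207308 ≈ 0.622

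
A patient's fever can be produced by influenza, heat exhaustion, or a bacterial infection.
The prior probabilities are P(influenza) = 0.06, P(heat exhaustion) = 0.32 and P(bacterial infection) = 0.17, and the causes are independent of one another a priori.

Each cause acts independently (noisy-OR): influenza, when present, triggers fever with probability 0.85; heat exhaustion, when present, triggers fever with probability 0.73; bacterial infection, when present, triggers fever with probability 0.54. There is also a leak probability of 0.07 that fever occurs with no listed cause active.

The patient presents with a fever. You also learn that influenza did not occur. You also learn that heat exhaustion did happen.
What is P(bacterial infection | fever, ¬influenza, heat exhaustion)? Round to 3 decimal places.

P(bacterial infection | fever, ¬influenza, heat exhaustion) ≈ 0.195

Under noisy-OR, P(fever | causes) = 1 − (1−0.07)·∏(1−qᵢ) over the active causes.
Sum P(fever|·) weighted by the priors over both values of bacterial infection:
  P(fever | ¬influenza, heat exhaustion) = 0.7489*0.83 + 0.884494*0.17
        = 0.621587 + 0.150364 = 0.771951
Keeping only the bacterial infection-present terms gives 0.150364, so
  P(bacterial infection | fever, ¬influenza, heat exhaustion) = 0.150364 / 0.771951 ≈ 0.195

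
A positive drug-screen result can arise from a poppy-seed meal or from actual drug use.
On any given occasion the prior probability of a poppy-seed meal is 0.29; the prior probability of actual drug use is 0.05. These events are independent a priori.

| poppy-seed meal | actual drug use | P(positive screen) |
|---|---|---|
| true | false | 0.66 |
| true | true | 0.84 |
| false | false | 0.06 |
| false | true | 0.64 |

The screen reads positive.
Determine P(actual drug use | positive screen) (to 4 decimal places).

P(actual drug use | positive screen) ≈ 0.1357

P(positive screen) = 0.06·0.71·0.95 + 0.64·0.71·0.05 + 0.66·0.29·0.95 + 0.84·0.29·0.05 = 0.040470 + 0.022720 + 0.181830 + 0.012180 = 0.257200
Of this, 0.034900 comes from 0.022720 + 0.012180 (the actual drug use=true cases).
Hence the posterior is 0.034900/0.257200 ≈ 0.1357.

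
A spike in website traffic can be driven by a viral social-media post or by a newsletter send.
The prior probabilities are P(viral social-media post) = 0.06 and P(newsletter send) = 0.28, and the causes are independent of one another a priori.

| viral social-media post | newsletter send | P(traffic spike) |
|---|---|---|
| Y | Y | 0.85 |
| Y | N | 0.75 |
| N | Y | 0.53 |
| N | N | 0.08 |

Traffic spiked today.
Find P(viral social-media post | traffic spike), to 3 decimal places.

P(viral social-media post | traffic spike) ≈ 0.194

By total probability over the 4 (viral social-media post, newsletter send) configurations:
  P(traffic spike) = 0.08×0.94×0.72 + 0.53×0.94×0.28 + 0.75×0.06×0.72 + 0.85×0.06×0.28
        = 0.054144 + 0.139496 + 0.032400 + 0.014280 = 0.240320
Keeping only the viral social-media post-present terms gives 0.046680, so
  P(viral social-media post | traffic spike) = 0.046680 / 0.240320 ≈ 0.194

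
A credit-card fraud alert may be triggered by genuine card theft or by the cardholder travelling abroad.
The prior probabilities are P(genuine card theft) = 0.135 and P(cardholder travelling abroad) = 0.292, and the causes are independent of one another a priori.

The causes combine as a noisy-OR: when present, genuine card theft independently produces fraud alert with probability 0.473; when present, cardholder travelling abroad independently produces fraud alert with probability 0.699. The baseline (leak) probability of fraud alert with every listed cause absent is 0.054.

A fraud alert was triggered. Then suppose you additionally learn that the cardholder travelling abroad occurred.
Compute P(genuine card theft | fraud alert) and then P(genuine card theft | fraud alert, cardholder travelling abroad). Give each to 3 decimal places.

P(genuine card theft | fraud alert) ≈ 0.276; P(genuine card theft | fraud alert, cardholder travelling abroad) ≈ 0.156

Under noisy-OR, P(fraud alert | causes) = 1 − (1−0.054)·∏(1−qᵢ) over the active causes.
P(fraud alert) = 0.054·0.865·0.708 + 0.715254·0.865·0.292 + 0.501458·0.135·0.708 + 0.849939·0.135·0.292 = 0.033071 + 0.180659 + 0.047929 + 0.033505 = 0.295164
Restricting to configurations with genuine card theft present: 0.047929 + 0.033505 = 0.081434.
P(genuine card theft | fraud alert) = 0.081434 / 0.295164 ≈ 0.276

With the extra evidence:
Enumerate both values of genuine card theft and weight by the priors:
  P(fraud alert | cardholder travelling abroad) = 0.715254·0.865 + 0.849939·0.135
        = 0.618695 + 0.114742 = 0.733437
Configurations with genuine card theft contribute 0.114742, so
  P(genuine card theft | fraud alert, cardholder travelling abroad) = 0.114742 / 0.733437 ≈ 0.156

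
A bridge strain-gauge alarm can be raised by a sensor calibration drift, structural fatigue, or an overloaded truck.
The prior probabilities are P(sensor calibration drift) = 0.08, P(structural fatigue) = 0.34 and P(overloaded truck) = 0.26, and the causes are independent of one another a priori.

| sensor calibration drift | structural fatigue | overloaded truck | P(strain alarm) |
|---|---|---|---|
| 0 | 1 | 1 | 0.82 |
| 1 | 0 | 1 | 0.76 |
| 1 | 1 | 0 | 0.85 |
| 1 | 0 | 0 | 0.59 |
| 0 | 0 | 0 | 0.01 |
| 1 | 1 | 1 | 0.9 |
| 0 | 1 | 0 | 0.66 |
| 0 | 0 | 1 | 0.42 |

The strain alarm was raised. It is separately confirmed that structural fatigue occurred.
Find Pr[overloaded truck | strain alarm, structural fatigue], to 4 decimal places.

Numerator (weight on configurations with overloaded truck): 0.196144 + 0.018720 = 0.214864
The normalizing constant is 0.66*0.92*0.74 + 0.82*0.92*0.26 + 0.85*0.08*0.74 + 0.9*0.08*0.26 = 0.714512
Posterior = 0.214864 / 0.714512 ≈ 0.3007

Pr[overloaded truck | strain alarm, structural fatigue] ≈ 0.3007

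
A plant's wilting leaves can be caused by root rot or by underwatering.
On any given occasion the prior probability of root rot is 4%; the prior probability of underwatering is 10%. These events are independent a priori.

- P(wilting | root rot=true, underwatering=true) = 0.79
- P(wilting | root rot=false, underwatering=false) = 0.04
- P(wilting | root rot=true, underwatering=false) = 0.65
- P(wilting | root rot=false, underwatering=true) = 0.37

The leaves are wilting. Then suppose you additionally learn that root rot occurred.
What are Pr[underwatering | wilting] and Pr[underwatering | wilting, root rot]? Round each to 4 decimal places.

Pr[underwatering | wilting] ≈ 0.4002; Pr[underwatering | wilting, root rot] ≈ 0.1190

By total probability over the 4 (root rot, underwatering) configurations:
  P(wilting) = 0.04×0.96×0.9 + 0.37×0.96×0.1 + 0.65×0.04×0.9 + 0.79×0.04×0.1
        = 0.034560 + 0.035520 + 0.023400 + 0.003160 = 0.096640
Configurations with underwatering contribute 0.038680, so
  P(underwatering | wilting) = 0.038680 / 0.096640 ≈ 0.4002

Now also conditioning on root rot=true:
For the numerator, keep only underwatering=true terms: 0.79*0.1 = 0.079000
The normalizing constant is 0.65*0.9 + 0.79*0.1 = 0.664000
P(underwatering | wilting, root rot) = 0.079000/0.664000 ≈ 0.1190
— root rot explains away the evidence for underwatering.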